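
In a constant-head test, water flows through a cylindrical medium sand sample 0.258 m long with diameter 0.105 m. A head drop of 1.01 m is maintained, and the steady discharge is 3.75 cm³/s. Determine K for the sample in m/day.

9.56

Cross-sectional area A = π·(d/2)² = π × (0.105/2)² = 0.008659 m².
Convert discharge: 3.75 cm³/s = 3.750e-06 m³/s.
Darcy's law rearranged: K = Q·L / (A·Δh) = 3.750e-06 × 0.258 / (0.008659 × 1.01) = 0.0001106 m/s = 9.558 m/day.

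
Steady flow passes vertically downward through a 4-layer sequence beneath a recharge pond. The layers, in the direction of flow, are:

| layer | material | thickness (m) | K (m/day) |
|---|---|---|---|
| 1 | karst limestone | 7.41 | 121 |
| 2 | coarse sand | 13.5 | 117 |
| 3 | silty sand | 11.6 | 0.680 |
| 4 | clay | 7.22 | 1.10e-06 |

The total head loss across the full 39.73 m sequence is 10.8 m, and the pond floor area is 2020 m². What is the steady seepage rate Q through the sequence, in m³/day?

Flow is perpendicular to layering, so the layers act in series and the equivalent K is the thickness-weighted harmonic mean.
Total thickness L = 7.41 + 13.5 + 11.6 + 7.22 = 39.73 m.
Σ(b_i/K_i) = 7.41/121 + 13.5/117 + 11.6/0.680 + 7.22/1.10e-06 = 6.564e+06 d.
K_eq = L / Σ(b_i/K_i) = 39.73 / 6.564e+06 = 6.053e-06 m/day.
Q = K_eq · A · (Δh/L) = 6.053e-06 × 2020 × (10.8/39.73) = 0.003324 m³/day.

0.00332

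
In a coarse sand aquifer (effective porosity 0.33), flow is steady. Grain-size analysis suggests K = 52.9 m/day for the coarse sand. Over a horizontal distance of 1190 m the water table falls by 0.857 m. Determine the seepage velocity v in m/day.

Hydraulic gradient i = Δh / L = 0.857 / 1190 = 0.0007202.
Darcy flux q = K · i = 52.90 × 0.0007202 = 0.03810 m/day.
Seepage velocity v = q / n_e = 0.03810 / 0.33 = 0.1154 m/day.

0.115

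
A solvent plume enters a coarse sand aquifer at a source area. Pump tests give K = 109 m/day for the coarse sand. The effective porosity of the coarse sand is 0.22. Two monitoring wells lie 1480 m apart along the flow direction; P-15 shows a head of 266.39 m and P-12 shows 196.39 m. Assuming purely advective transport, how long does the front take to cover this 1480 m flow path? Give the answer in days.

63.2

Hydraulic gradient i = (266.39 − 196.39) / 1480 = 70 / 1480 = 0.04730.
Darcy flux q = K · i = 109.0 × 0.04730 = 5.155 m/day.
Seepage velocity v = q / n_e = 5.155 / 0.22 = 23.43 m/day.
Travel time t = L / v = 1480 / 23.43 = 63.16 days.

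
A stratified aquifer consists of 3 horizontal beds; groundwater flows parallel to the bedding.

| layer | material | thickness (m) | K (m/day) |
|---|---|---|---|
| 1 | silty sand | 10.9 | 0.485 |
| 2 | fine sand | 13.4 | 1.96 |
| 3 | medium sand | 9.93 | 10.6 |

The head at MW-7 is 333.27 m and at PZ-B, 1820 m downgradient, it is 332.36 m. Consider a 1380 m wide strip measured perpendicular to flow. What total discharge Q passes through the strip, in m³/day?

94.4

Flow is parallel to layering, so each bed carries its own Darcy discharge and the transmissivities add.
Σ(K_i·b_i) = 0.485×10.9 + 1.96×13.4 + 10.6×9.93 = 136.8 m²/day.
Hydraulic gradient i = (333.27 − 332.36) / 1820 = 0.91 / 1820 = 0.0005000.
Q = Σ(K_i·b_i) · W · i = 136.8 × 1380 × 0.0005000 = 94.40 m³/day.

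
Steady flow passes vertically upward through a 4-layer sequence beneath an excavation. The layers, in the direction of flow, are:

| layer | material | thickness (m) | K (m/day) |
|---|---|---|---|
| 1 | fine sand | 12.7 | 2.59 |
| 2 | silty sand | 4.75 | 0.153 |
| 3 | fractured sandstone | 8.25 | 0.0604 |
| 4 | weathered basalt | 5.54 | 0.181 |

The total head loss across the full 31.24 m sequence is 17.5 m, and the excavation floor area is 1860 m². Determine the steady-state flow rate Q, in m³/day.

Flow is perpendicular to layering, so the layers act in series and the equivalent K is the thickness-weighted harmonic mean.
Total thickness L = 12.7 + 4.75 + 8.25 + 5.54 = 31.24 m.
Σ(b_i/K_i) = 12.7/2.59 + 4.75/0.153 + 8.25/0.0604 + 5.54/0.181 = 203.1 d.
K_eq = L / Σ(b_i/K_i) = 31.24 / 203.1 = 0.1538 m/day.
Q = K_eq · A · (Δh/L) = 0.1538 × 1860 × (17.5/31.24) = 160.2 m³/day.

160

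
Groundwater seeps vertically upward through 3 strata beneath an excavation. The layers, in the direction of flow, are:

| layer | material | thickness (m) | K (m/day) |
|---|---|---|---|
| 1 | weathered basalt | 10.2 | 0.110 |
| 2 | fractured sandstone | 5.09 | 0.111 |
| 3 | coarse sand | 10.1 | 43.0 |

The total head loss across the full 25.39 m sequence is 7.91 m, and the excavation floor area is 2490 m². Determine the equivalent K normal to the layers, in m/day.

0.183

Flow is perpendicular to layering, so the layers act in series and the equivalent K is the thickness-weighted harmonic mean.
Total thickness L = 10.2 + 5.09 + 10.1 = 25.39 m.
Σ(b_i/K_i) = 10.2/0.110 + 5.09/0.111 + 10.1/43.0 = 138.8 d.
K_eq = L / Σ(b_i/K_i) = 25.39 / 138.8 = 0.1829 m/day.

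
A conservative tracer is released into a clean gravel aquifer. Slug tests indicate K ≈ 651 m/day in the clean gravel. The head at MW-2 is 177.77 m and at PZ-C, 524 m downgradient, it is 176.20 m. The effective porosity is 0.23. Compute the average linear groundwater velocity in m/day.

Hydraulic gradient i = (177.77 − 176.20) / 524 = 1.57 / 524 = 0.002996.
Darcy flux q = K · i = 651.0 × 0.002996 = 1.951 m/day.
Seepage velocity v = q / n_e = 1.951 / 0.23 = 8.481 m/day.

8.48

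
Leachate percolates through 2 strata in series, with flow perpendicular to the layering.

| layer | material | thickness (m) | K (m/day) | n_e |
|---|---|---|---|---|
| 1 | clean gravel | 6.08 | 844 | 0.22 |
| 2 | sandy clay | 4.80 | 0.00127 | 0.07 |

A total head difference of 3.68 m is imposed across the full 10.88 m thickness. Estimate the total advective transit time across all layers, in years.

With flow normal to the layers, continuity requires the same specific discharge q through every layer.
Σ(b_i/K_i) = 6.08/844 + 4.80/0.00127 = 3780 d.
q = Δh / Σ(b_i/K_i) = 3.68 / 3780 = 0.0009737 m/day.
In each layer the seepage velocity is v_i = q/n_i, so the layer transit time is t_i = b_i·n_i / q:
  layer 1 (clean gravel): t_1 = 6.08 × 0.22 / 0.0009737 = 1374 d
  layer 2 (sandy clay): t_2 = 4.80 × 0.07 / 0.0009737 = 345.1 d
Total t = Σ t_i = 1719 days = 4.706 years.

4.71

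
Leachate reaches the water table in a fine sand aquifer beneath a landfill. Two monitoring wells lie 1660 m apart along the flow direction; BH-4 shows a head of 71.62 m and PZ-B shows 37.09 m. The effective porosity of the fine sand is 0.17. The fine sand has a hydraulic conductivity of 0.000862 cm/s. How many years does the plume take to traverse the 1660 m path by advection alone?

49.9

Convert K: 0.000862 cm/s × 864 = 0.7448 m/day.
Hydraulic gradient i = (71.62 − 37.09) / 1660 = 34.53 / 1660 = 0.02080.
Darcy flux q = K · i = 0.7448 × 0.02080 = 0.01549 m/day.
Seepage velocity v = q / n_e = 0.01549 / 0.17 = 0.09113 m/day.
Travel time t = L / v = 1660 / 0.09113 = 18216 days = 49.87 years.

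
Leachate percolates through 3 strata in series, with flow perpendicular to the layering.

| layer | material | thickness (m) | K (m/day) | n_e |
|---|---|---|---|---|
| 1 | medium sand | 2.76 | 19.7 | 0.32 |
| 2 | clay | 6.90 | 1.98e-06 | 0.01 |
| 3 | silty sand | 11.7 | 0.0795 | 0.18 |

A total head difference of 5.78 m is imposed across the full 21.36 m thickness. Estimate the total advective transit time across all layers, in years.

5050

With flow normal to the layers, continuity requires the same specific discharge q through every layer.
Σ(b_i/K_i) = 2.76/19.7 + 6.90/1.98e-06 + 11.7/0.0795 = 3.485e+06 d.
q = Δh / Σ(b_i/K_i) = 5.78 / 3.485e+06 = 1.659e-06 m/day.
In each layer the seepage velocity is v_i = q/n_i, so the layer transit time is t_i = b_i·n_i / q:
  layer 1 (medium sand): t_1 = 2.76 × 0.32 / 1.659e-06 = 5.325e+05 d
  layer 2 (clay): t_2 = 6.90 × 0.01 / 1.659e-06 = 41603 d
  layer 3 (silty sand): t_3 = 11.7 × 0.18 / 1.659e-06 = 1.270e+06 d
Total t = Σ t_i = 1.844e+06 days = 5048 years.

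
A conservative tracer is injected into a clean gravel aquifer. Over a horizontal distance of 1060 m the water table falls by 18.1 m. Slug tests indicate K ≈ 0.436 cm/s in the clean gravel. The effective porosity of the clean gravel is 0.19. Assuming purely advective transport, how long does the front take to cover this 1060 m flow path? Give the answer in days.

31.3

Convert K: 0.436 cm/s × 864 = 376.7 m/day.
Hydraulic gradient i = Δh / L = 18.1 / 1060 = 0.01708.
Darcy flux q = K · i = 376.7 × 0.01708 = 6.432 m/day.
Seepage velocity v = q / n_e = 6.432 / 0.19 = 33.85 m/day.
Travel time t = L / v = 1060 / 33.85 = 31.31 days.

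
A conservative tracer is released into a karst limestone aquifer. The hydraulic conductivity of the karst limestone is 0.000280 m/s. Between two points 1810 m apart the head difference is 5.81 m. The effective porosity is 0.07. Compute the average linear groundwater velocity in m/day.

Convert K: 0.000280 m/s × 86400 = 24.19 m/day.
Hydraulic gradient i = Δh / L = 5.81 / 1810 = 0.003210.
Darcy flux q = K · i = 24.19 × 0.003210 = 0.07765 m/day.
Seepage velocity v = q / n_e = 0.07765 / 0.07 = 1.109 m/day.

1.11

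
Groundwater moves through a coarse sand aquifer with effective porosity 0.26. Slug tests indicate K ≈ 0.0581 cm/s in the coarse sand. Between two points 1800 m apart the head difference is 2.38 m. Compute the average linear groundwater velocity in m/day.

0.255

Convert K: 0.0581 cm/s × 864 = 50.20 m/day.
Hydraulic gradient i = Δh / L = 2.38 / 1800 = 0.001322.
Darcy flux q = K · i = 50.20 × 0.001322 = 0.06637 m/day.
Seepage velocity v = q / n_e = 0.06637 / 0.26 = 0.2553 m/day.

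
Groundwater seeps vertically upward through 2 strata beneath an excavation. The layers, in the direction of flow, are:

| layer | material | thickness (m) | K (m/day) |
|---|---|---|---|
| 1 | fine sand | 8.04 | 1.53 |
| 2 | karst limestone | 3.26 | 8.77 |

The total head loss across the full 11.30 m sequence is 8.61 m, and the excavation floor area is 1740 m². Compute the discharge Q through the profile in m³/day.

2660

Flow is perpendicular to layering, so the layers act in series and the equivalent K is the thickness-weighted harmonic mean.
Total thickness L = 8.04 + 3.26 = 11.30 m.
Σ(b_i/K_i) = 8.04/1.53 + 3.26/8.77 = 5.627 d.
K_eq = L / Σ(b_i/K_i) = 11.30 / 5.627 = 2.008 m/day.
Q = K_eq · A · (Δh/L) = 2.008 × 1740 × (8.61/11.30) = 2663 m³/day.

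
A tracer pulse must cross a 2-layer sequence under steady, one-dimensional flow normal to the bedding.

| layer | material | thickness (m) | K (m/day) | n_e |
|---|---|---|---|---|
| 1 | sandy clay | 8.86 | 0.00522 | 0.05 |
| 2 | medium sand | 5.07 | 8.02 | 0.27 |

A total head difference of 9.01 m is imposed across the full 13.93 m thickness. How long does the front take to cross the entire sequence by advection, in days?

With flow normal to the layers, continuity requires the same specific discharge q through every layer.
Σ(b_i/K_i) = 8.86/0.00522 + 5.07/8.02 = 1698 d.
q = Δh / Σ(b_i/K_i) = 9.01 / 1698 = 0.005306 m/day.
In each layer the seepage velocity is v_i = q/n_i, so the layer transit time is t_i = b_i·n_i / q:
  layer 1 (sandy clay): t_1 = 8.86 × 0.05 / 0.005306 = 83.48 d
  layer 2 (medium sand): t_2 = 5.07 × 0.27 / 0.005306 = 258.0 d
Total t = Σ t_i = 341.5 days.

341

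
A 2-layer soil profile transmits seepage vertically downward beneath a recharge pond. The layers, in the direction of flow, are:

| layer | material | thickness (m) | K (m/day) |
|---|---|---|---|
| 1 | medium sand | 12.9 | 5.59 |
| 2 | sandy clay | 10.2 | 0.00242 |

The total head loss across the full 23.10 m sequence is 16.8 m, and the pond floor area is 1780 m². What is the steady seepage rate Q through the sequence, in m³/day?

Flow is perpendicular to layering, so the layers act in series and the equivalent K is the thickness-weighted harmonic mean.
Total thickness L = 12.9 + 10.2 = 23.10 m.
Σ(b_i/K_i) = 12.9/5.59 + 10.2/0.00242 = 4217 d.
K_eq = L / Σ(b_i/K_i) = 23.10 / 4217 = 0.005478 m/day.
Q = K_eq · A · (Δh/L) = 0.005478 × 1780 × (16.8/23.10) = 7.091 m³/day.

7.09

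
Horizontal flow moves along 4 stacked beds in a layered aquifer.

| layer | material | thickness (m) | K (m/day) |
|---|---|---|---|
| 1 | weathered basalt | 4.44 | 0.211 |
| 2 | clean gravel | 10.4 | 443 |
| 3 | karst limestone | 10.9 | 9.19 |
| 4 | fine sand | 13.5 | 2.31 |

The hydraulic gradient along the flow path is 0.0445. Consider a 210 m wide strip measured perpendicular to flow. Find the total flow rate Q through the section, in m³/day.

Flow is parallel to layering, so each bed carries its own Darcy discharge and the transmissivities add.
Σ(K_i·b_i) = 0.211×4.44 + 443×10.4 + 9.19×10.9 + 2.31×13.5 = 4739 m²/day.
Hydraulic gradient i = 0.0445.
Q = Σ(K_i·b_i) · W · i = 4739 × 210 × 0.04450 = 44291 m³/day.

44300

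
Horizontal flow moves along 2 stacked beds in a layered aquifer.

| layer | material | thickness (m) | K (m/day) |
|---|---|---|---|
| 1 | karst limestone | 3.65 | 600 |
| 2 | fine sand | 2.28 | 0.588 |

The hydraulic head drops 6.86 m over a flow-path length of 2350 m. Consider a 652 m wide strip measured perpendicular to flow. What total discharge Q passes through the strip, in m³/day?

Flow is parallel to layering, so each bed carries its own Darcy discharge and the transmissivities add.
Σ(K_i·b_i) = 600×3.65 + 0.588×2.28 = 2191 m²/day.
Hydraulic gradient i = Δh / L = 6.86 / 2350 = 0.002919.
Q = Σ(K_i·b_i) · W · i = 2191 × 652 × 0.002919 = 4171 m³/day.

4170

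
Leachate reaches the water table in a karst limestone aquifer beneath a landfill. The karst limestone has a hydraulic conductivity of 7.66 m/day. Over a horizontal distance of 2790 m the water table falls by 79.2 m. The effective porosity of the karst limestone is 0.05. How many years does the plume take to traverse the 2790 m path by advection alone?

1.76

Hydraulic gradient i = Δh / L = 79.2 / 2790 = 0.02839.
Darcy flux q = K · i = 7.660 × 0.02839 = 0.2174 m/day.
Seepage velocity v = q / n_e = 0.2174 / 0.05 = 4.349 m/day.
Travel time t = L / v = 2790 / 4.349 = 641.5 days = 1.756 years.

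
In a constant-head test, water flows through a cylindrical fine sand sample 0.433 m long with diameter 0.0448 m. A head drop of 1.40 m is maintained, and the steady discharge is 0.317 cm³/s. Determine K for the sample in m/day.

5.37

Cross-sectional area A = π·(d/2)² = π × (0.0448/2)² = 0.001576 m².
Convert discharge: 0.317 cm³/s = 3.170e-07 m³/s.
Darcy's law rearranged: K = Q·L / (A·Δh) = 3.170e-07 × 0.433 / (0.001576 × 1.40) = 6.220e-05 m/s = 5.374 m/day.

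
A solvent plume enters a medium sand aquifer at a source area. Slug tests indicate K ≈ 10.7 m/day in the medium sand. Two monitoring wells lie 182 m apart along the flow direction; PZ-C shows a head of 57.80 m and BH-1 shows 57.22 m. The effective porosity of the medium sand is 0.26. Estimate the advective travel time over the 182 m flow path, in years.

Hydraulic gradient i = (57.80 − 57.22) / 182 = 0.58 / 182 = 0.003187.
Darcy flux q = K · i = 10.70 × 0.003187 = 0.03410 m/day.
Seepage velocity v = q / n_e = 0.03410 / 0.26 = 0.1311 m/day.
Travel time t = L / v = 182 / 0.1311 = 1388 days = 3.799 years.

3.80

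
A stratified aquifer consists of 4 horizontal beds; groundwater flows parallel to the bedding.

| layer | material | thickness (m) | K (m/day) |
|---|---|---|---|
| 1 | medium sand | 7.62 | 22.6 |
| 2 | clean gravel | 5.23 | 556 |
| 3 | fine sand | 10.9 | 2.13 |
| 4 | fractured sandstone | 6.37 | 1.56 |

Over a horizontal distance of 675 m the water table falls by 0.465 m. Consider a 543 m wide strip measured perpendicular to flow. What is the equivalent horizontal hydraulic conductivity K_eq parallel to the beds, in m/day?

103

Flow is parallel to layering, so each bed carries its own Darcy discharge and the transmissivities add.
Σ(K_i·b_i) = 22.6×7.62 + 556×5.23 + 2.13×10.9 + 1.56×6.37 = 3113 m²/day.
Total thickness b = 30.12 m, so K_eq = Σ(K_i·b_i)/b = 103.4 m/day.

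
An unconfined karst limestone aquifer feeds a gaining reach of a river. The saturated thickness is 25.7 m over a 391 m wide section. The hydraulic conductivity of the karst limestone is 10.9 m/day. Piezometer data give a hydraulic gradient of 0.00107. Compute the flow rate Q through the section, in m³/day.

Cross-sectional area A = 391 × 25.7 = 10049 m².
Hydraulic gradient i = 0.00107.
Darcy's law: Q = K · A · i = 10.90 × 10049 × 0.001070 = 117.2 m³/day.

117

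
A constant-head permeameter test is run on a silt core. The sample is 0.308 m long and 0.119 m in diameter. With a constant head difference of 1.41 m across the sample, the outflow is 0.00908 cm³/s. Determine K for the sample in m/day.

Cross-sectional area A = π·(d/2)² = π × (0.119/2)² = 0.01112 m².
Convert discharge: 0.00908 cm³/s = 9.080e-09 m³/s.
Darcy's law rearranged: K = Q·L / (A·Δh) = 9.080e-09 × 0.308 / (0.01112 × 1.41) = 1.783e-07 m/s = 0.01541 m/day.

0.0154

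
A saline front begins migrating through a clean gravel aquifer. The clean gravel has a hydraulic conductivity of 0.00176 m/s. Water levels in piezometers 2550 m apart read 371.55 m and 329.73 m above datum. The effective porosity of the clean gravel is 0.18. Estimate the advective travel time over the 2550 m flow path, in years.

Convert K: 0.00176 m/s × 86400 = 152.1 m/day.
Hydraulic gradient i = (371.55 − 329.73) / 2550 = 41.82 / 2550 = 0.01640.
Darcy flux q = K · i = 152.1 × 0.01640 = 2.494 m/day.
Seepage velocity v = q / n_e = 2.494 / 0.18 = 13.85 m/day.
Travel time t = L / v = 2550 / 13.85 = 184.1 days = 0.5039 years.

0.504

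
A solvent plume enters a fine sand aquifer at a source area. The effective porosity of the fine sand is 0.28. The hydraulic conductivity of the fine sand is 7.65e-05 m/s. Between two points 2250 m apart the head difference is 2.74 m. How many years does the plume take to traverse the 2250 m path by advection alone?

214

Convert K: 7.65e-05 m/s × 86400 = 6.610 m/day.
Hydraulic gradient i = Δh / L = 2.74 / 2250 = 0.001218.
Darcy flux q = K · i = 6.610 × 0.001218 = 0.008049 m/day.
Seepage velocity v = q / n_e = 0.008049 / 0.28 = 0.02875 m/day.
Travel time t = L / v = 2250 / 0.02875 = 78270 days = 214.3 years.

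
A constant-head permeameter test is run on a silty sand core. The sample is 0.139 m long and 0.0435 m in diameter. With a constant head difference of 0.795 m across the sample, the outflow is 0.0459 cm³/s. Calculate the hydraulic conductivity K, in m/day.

Cross-sectional area A = π·(d/2)² = π × (0.0435/2)² = 0.001486 m².
Convert discharge: 0.0459 cm³/s = 4.590e-08 m³/s.
Darcy's law rearranged: K = Q·L / (A·Δh) = 4.590e-08 × 0.139 / (0.001486 × 0.795) = 5.400e-06 m/s = 0.4666 m/day.

0.467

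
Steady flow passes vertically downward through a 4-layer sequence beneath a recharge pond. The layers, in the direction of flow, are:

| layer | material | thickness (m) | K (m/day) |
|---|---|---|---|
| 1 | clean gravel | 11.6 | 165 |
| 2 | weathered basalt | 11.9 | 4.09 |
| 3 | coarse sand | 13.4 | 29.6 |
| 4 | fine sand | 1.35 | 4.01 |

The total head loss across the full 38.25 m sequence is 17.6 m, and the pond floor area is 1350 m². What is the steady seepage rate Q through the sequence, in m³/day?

6300

Flow is perpendicular to layering, so the layers act in series and the equivalent K is the thickness-weighted harmonic mean.
Total thickness L = 11.6 + 11.9 + 13.4 + 1.35 = 38.25 m.
Σ(b_i/K_i) = 11.6/165 + 11.9/4.09 + 13.4/29.6 + 1.35/4.01 = 3.769 d.
K_eq = L / Σ(b_i/K_i) = 38.25 / 3.769 = 10.15 m/day.
Q = K_eq · A · (Δh/L) = 10.15 × 1350 × (17.6/38.25) = 6304 m³/day.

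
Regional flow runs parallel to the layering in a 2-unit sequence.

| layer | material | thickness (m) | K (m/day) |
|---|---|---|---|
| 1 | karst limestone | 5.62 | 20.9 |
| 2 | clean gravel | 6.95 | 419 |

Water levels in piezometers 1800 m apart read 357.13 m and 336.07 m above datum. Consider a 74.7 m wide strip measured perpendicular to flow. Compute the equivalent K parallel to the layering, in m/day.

241

Flow is parallel to layering, so each bed carries its own Darcy discharge and the transmissivities add.
Σ(K_i·b_i) = 20.9×5.62 + 419×6.95 = 3030 m²/day.
Total thickness b = 12.57 m, so K_eq = Σ(K_i·b_i)/b = 241.0 m/day.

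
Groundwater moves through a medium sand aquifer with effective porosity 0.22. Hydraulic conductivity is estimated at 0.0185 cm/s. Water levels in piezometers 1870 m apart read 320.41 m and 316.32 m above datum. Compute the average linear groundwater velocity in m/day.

Convert K: 0.0185 cm/s × 864 = 15.98 m/day.
Hydraulic gradient i = (320.41 − 316.32) / 1870 = 4.09 / 1870 = 0.002187.
Darcy flux q = K · i = 15.98 × 0.002187 = 0.03496 m/day.
Seepage velocity v = q / n_e = 0.03496 / 0.22 = 0.1589 m/day.

0.159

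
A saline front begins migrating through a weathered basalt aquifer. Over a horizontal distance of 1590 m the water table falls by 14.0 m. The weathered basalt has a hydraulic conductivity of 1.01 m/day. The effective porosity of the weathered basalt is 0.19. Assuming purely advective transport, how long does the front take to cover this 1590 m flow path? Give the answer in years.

Hydraulic gradient i = Δh / L = 14.0 / 1590 = 0.008805.
Darcy flux q = K · i = 1.010 × 0.008805 = 0.008893 m/day.
Seepage velocity v = q / n_e = 0.008893 / 0.19 = 0.04681 m/day.
Travel time t = L / v = 1590 / 0.04681 = 33970 days = 93.01 years.

93.0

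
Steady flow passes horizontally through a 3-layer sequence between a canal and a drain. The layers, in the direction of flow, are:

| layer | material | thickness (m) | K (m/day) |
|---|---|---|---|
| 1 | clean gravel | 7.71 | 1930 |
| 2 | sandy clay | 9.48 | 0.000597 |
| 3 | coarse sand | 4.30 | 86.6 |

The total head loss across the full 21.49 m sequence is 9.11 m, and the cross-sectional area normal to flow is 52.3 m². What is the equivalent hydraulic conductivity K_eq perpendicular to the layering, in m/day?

0.00135

Flow is perpendicular to layering, so the layers act in series and the equivalent K is the thickness-weighted harmonic mean.
Total thickness L = 7.71 + 9.48 + 4.30 = 21.49 m.
Σ(b_i/K_i) = 7.71/1930 + 9.48/0.000597 + 4.30/86.6 = 15879 d.
K_eq = L / Σ(b_i/K_i) = 21.49 / 15879 = 0.001353 m/day.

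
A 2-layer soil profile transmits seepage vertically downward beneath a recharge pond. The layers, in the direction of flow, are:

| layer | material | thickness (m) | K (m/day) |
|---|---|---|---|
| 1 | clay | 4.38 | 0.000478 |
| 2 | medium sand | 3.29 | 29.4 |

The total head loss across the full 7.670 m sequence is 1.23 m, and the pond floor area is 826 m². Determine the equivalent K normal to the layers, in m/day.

0.000837

Flow is perpendicular to layering, so the layers act in series and the equivalent K is the thickness-weighted harmonic mean.
Total thickness L = 4.38 + 3.29 = 7.670 m.
Σ(b_i/K_i) = 4.38/0.000478 + 3.29/29.4 = 9163 d.
K_eq = L / Σ(b_i/K_i) = 7.670 / 9163 = 0.0008370 m/day.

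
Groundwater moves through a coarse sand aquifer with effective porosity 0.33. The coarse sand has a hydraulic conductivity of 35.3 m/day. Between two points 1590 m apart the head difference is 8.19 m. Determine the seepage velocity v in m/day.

0.551

Hydraulic gradient i = Δh / L = 8.19 / 1590 = 0.005151.
Darcy flux q = K · i = 35.30 × 0.005151 = 0.1818 m/day.
Seepage velocity v = q / n_e = 0.1818 / 0.33 = 0.5510 m/day.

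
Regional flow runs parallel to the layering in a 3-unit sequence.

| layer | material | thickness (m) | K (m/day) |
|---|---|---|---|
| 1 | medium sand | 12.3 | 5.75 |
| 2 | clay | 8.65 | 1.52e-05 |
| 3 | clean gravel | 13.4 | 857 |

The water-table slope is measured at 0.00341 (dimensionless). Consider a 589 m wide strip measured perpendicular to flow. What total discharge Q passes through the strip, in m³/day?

Flow is parallel to layering, so each bed carries its own Darcy discharge and the transmissivities add.
Σ(K_i·b_i) = 5.75×12.3 + 1.52e-05×8.65 + 857×13.4 = 11555 m²/day.
Hydraulic gradient i = 0.00341.
Q = Σ(K_i·b_i) · W · i = 11555 × 589 × 0.003410 = 23207 m³/day.

23200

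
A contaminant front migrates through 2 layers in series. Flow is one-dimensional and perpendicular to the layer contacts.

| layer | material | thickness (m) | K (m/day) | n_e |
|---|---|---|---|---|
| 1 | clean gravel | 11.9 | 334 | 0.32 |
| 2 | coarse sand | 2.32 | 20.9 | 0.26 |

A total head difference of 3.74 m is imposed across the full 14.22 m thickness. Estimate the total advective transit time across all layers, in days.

With flow normal to the layers, continuity requires the same specific discharge q through every layer.
Σ(b_i/K_i) = 11.9/334 + 2.32/20.9 = 0.1466 d.
q = Δh / Σ(b_i/K_i) = 3.74 / 0.1466 = 25.51 m/day.
In each layer the seepage velocity is v_i = q/n_i, so the layer transit time is t_i = b_i·n_i / q:
  layer 1 (clean gravel): t_1 = 11.9 × 0.32 / 25.51 = 0.1493 d
  layer 2 (coarse sand): t_2 = 2.32 × 0.26 / 25.51 = 0.02365 d
Total t = Σ t_i = 0.1729 days.

0.173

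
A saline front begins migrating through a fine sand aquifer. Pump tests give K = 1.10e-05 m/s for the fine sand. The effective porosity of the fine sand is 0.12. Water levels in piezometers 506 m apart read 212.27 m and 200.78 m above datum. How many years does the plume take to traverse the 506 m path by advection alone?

7.70

Convert K: 1.10e-05 m/s × 86400 = 0.9504 m/day.
Hydraulic gradient i = (212.27 − 200.78) / 506 = 11.49 / 506 = 0.02271.
Darcy flux q = K · i = 0.9504 × 0.02271 = 0.02158 m/day.
Seepage velocity v = q / n_e = 0.02158 / 0.12 = 0.1798 m/day.
Travel time t = L / v = 506 / 0.1798 = 2814 days = 7.703 years.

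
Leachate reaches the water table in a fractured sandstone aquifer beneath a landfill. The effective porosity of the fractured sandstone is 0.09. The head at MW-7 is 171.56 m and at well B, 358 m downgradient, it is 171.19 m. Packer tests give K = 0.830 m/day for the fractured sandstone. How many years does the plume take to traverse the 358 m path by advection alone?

103

Hydraulic gradient i = (171.56 − 171.19) / 358 = 0.37 / 358 = 0.001034.
Darcy flux q = K · i = 0.8300 × 0.001034 = 0.0008578 m/day.
Seepage velocity v = q / n_e = 0.0008578 / 0.09 = 0.009531 m/day.
Travel time t = L / v = 358 / 0.009531 = 37560 days = 102.8 years.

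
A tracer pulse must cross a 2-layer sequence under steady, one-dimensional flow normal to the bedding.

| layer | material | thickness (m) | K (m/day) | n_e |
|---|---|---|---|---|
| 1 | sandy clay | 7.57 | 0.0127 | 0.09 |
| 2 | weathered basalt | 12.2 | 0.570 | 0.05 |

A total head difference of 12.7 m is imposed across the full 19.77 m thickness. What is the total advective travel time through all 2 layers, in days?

62.8

With flow normal to the layers, continuity requires the same specific discharge q through every layer.
Σ(b_i/K_i) = 7.57/0.0127 + 12.2/0.570 = 617.5 d.
q = Δh / Σ(b_i/K_i) = 12.7 / 617.5 = 0.02057 m/day.
In each layer the seepage velocity is v_i = q/n_i, so the layer transit time is t_i = b_i·n_i / q:
  layer 1 (sandy clay): t_1 = 7.57 × 0.09 / 0.02057 = 33.12 d
  layer 2 (weathered basalt): t_2 = 12.2 × 0.05 / 0.02057 = 29.66 d
Total t = Σ t_i = 62.78 days.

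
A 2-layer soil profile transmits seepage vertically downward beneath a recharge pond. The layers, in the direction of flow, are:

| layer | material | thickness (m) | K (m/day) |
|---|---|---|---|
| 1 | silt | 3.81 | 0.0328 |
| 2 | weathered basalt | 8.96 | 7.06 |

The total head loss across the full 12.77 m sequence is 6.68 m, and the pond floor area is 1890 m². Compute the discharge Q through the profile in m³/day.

108

Flow is perpendicular to layering, so the layers act in series and the equivalent K is the thickness-weighted harmonic mean.
Total thickness L = 3.81 + 8.96 = 12.77 m.
Σ(b_i/K_i) = 3.81/0.0328 + 8.96/7.06 = 117.4 d.
K_eq = L / Σ(b_i/K_i) = 12.77 / 117.4 = 0.1087 m/day.
Q = K_eq · A · (Δh/L) = 0.1087 × 1890 × (6.68/12.77) = 107.5 m³/day.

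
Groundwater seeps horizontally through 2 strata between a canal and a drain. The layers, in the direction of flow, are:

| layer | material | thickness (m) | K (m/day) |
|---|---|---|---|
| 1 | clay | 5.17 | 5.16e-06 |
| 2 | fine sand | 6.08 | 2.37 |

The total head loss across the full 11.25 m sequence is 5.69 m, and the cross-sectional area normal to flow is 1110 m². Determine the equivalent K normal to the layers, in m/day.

Flow is perpendicular to layering, so the layers act in series and the equivalent K is the thickness-weighted harmonic mean.
Total thickness L = 5.17 + 6.08 = 11.25 m.
Σ(b_i/K_i) = 5.17/5.16e-06 + 6.08/2.37 = 1.002e+06 d.
K_eq = L / Σ(b_i/K_i) = 11.25 / 1.002e+06 = 1.123e-05 m/day.

1.12e-05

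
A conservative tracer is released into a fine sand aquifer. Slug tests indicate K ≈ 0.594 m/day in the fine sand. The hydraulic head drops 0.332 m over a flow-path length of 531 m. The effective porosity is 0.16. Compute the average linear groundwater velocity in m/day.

0.00232

Hydraulic gradient i = Δh / L = 0.332 / 531 = 0.0006252.
Darcy flux q = K · i = 0.5940 × 0.0006252 = 0.0003714 m/day.
Seepage velocity v = q / n_e = 0.0003714 / 0.16 = 0.002321 m/day.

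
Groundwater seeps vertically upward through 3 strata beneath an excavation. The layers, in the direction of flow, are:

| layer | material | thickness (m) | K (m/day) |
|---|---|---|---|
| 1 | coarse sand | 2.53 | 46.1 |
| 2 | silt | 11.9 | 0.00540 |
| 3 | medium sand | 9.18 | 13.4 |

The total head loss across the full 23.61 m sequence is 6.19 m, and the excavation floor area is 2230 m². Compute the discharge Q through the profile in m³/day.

Flow is perpendicular to layering, so the layers act in series and the equivalent K is the thickness-weighted harmonic mean.
Total thickness L = 2.53 + 11.9 + 9.18 = 23.61 m.
Σ(b_i/K_i) = 2.53/46.1 + 11.9/0.00540 + 9.18/13.4 = 2204 d.
K_eq = L / Σ(b_i/K_i) = 23.61 / 2204 = 0.01071 m/day.
Q = K_eq · A · (Δh/L) = 0.01071 × 2230 × (6.19/23.61) = 6.262 m³/day.

6.26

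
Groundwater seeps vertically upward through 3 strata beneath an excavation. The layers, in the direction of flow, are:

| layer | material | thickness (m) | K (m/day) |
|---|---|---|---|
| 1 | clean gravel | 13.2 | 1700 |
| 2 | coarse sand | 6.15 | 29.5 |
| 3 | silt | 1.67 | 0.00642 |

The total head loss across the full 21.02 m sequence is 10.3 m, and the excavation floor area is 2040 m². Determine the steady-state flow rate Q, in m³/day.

80.7

Flow is perpendicular to layering, so the layers act in series and the equivalent K is the thickness-weighted harmonic mean.
Total thickness L = 13.2 + 6.15 + 1.67 = 21.02 m.
Σ(b_i/K_i) = 13.2/1700 + 6.15/29.5 + 1.67/0.00642 = 260.3 d.
K_eq = L / Σ(b_i/K_i) = 21.02 / 260.3 = 0.08074 m/day.
Q = K_eq · A · (Δh/L) = 0.08074 × 2040 × (10.3/21.02) = 80.71 m³/day.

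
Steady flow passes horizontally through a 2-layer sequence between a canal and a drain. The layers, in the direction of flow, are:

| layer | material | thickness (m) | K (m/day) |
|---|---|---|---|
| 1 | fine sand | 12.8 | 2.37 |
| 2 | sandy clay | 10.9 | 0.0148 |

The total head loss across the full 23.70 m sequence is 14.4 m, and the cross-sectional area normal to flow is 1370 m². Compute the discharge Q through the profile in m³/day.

26.6

Flow is perpendicular to layering, so the layers act in series and the equivalent K is the thickness-weighted harmonic mean.
Total thickness L = 12.8 + 10.9 = 23.70 m.
Σ(b_i/K_i) = 12.8/2.37 + 10.9/0.0148 = 741.9 d.
K_eq = L / Σ(b_i/K_i) = 23.70 / 741.9 = 0.03195 m/day.
Q = K_eq · A · (Δh/L) = 0.03195 × 1370 × (14.4/23.70) = 26.59 m³/day.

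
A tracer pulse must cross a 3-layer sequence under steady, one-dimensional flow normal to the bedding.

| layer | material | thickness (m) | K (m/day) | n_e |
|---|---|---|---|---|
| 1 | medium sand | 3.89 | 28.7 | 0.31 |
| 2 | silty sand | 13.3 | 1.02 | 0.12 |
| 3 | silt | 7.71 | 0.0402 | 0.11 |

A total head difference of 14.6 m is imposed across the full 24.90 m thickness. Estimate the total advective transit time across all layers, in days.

51.2

With flow normal to the layers, continuity requires the same specific discharge q through every layer.
Σ(b_i/K_i) = 3.89/28.7 + 13.3/1.02 + 7.71/0.0402 = 205.0 d.
q = Δh / Σ(b_i/K_i) = 14.6 / 205.0 = 0.07123 m/day.
In each layer the seepage velocity is v_i = q/n_i, so the layer transit time is t_i = b_i·n_i / q:
  layer 1 (medium sand): t_1 = 3.89 × 0.31 / 0.07123 = 16.93 d
  layer 2 (silty sand): t_2 = 13.3 × 0.12 / 0.07123 = 22.41 d
  layer 3 (silt): t_3 = 7.71 × 0.11 / 0.07123 = 11.91 d
Total t = Σ t_i = 51.24 days.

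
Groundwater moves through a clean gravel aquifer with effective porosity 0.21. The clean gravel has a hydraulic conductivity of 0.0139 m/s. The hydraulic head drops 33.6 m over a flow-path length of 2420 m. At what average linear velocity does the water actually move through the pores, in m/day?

79.4

Convert K: 0.0139 m/s × 86400 = 1201 m/day.
Hydraulic gradient i = Δh / L = 33.6 / 2420 = 0.01388.
Darcy flux q = K · i = 1201 × 0.01388 = 16.67 m/day.
Seepage velocity v = q / n_e = 16.67 / 0.21 = 79.40 m/day.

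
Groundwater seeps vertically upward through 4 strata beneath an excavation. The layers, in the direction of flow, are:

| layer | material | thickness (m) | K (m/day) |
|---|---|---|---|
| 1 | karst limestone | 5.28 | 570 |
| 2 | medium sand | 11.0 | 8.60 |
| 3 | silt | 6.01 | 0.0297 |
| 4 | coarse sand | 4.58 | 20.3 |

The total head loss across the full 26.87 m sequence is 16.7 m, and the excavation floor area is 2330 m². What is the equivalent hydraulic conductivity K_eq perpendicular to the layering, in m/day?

0.132

Flow is perpendicular to layering, so the layers act in series and the equivalent K is the thickness-weighted harmonic mean.
Total thickness L = 5.28 + 11.0 + 6.01 + 4.58 = 26.87 m.
Σ(b_i/K_i) = 5.28/570 + 11.0/8.60 + 6.01/0.0297 + 4.58/20.3 = 203.9 d.
K_eq = L / Σ(b_i/K_i) = 26.87 / 203.9 = 0.1318 m/day.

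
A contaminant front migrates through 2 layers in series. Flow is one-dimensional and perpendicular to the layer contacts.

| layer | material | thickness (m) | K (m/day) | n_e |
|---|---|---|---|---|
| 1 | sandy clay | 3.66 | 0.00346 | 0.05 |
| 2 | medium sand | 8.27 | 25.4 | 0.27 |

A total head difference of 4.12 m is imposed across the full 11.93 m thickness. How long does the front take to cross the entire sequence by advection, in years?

With flow normal to the layers, continuity requires the same specific discharge q through every layer.
Σ(b_i/K_i) = 3.66/0.00346 + 8.27/25.4 = 1058 d.
q = Δh / Σ(b_i/K_i) = 4.12 / 1058 = 0.003894 m/day.
In each layer the seepage velocity is v_i = q/n_i, so the layer transit time is t_i = b_i·n_i / q:
  layer 1 (sandy clay): t_1 = 3.66 × 0.05 / 0.003894 = 47.00 d
  layer 2 (medium sand): t_2 = 8.27 × 0.27 / 0.003894 = 573.5 d
Total t = Σ t_i = 620.5 days = 1.699 years.

1.70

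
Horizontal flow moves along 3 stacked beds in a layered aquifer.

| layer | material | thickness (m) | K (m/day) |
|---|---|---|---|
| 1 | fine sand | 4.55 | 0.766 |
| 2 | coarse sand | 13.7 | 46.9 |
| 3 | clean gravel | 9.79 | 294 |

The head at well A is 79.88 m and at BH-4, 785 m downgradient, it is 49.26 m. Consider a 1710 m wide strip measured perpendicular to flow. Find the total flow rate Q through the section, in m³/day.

Flow is parallel to layering, so each bed carries its own Darcy discharge and the transmissivities add.
Σ(K_i·b_i) = 0.766×4.55 + 46.9×13.7 + 294×9.79 = 3524 m²/day.
Hydraulic gradient i = (79.88 − 49.26) / 785 = 30.62 / 785 = 0.03901.
Q = Σ(K_i·b_i) · W · i = 3524 × 1710 × 0.03901 = 2.351e+05 m³/day.

235000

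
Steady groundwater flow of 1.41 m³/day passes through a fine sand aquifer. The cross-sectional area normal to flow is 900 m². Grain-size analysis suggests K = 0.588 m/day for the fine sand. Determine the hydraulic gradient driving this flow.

From Q = K·A·i, i = Q / (K·A) = 1.41 / (0.5880 × 900.0) = 0.002664.

0.00266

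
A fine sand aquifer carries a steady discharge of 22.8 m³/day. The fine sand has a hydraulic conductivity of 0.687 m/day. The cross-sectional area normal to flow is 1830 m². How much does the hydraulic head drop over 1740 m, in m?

From Q = K·A·i, i = Q / (K·A) = 22.8 / (0.6870 × 1830) = 0.01814.
Head loss Δh = i · L = 0.01814 × 1740 = 31.56 m.

31.6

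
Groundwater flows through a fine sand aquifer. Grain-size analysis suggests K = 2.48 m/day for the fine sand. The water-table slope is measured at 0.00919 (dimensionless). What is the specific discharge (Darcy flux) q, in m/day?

0.0228

Hydraulic gradient i = 0.00919.
Specific discharge q = K · i = 2.480 × 0.009190 = 0.02279 m/day.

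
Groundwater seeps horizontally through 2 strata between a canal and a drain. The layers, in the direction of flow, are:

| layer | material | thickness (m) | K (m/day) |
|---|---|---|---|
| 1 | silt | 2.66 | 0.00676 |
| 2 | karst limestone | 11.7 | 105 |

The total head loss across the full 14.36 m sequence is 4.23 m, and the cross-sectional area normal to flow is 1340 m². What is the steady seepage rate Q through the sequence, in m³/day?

Flow is perpendicular to layering, so the layers act in series and the equivalent K is the thickness-weighted harmonic mean.
Total thickness L = 2.66 + 11.7 = 14.36 m.
Σ(b_i/K_i) = 2.66/0.00676 + 11.7/105 = 393.6 d.
K_eq = L / Σ(b_i/K_i) = 14.36 / 393.6 = 0.03648 m/day.
Q = K_eq · A · (Δh/L) = 0.03648 × 1340 × (4.23/14.36) = 14.40 m³/day.

14.4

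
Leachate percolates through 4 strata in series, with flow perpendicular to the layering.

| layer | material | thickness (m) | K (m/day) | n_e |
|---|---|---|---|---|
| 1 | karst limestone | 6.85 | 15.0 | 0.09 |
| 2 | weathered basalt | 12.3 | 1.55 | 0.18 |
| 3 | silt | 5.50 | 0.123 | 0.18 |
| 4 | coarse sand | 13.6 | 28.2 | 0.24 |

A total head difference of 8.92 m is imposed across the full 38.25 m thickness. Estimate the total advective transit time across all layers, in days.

With flow normal to the layers, continuity requires the same specific discharge q through every layer.
Σ(b_i/K_i) = 6.85/15.0 + 12.3/1.55 + 5.50/0.123 + 13.6/28.2 = 53.59 d.
q = Δh / Σ(b_i/K_i) = 8.92 / 53.59 = 0.1664 m/day.
In each layer the seepage velocity is v_i = q/n_i, so the layer transit time is t_i = b_i·n_i / q:
  layer 1 (karst limestone): t_1 = 6.85 × 0.09 / 0.1664 = 3.704 d
  layer 2 (weathered basalt): t_2 = 12.3 × 0.18 / 0.1664 = 13.30 d
  layer 3 (silt): t_3 = 5.50 × 0.18 / 0.1664 = 5.948 d
  layer 4 (coarse sand): t_4 = 13.6 × 0.24 / 0.1664 = 19.61 d
Total t = Σ t_i = 42.56 days.

42.6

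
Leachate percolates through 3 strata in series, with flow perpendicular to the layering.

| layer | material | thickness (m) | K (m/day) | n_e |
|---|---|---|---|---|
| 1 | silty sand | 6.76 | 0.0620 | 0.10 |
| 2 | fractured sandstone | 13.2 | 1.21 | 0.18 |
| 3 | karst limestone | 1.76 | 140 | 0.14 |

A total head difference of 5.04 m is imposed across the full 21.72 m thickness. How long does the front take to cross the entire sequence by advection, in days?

With flow normal to the layers, continuity requires the same specific discharge q through every layer.
Σ(b_i/K_i) = 6.76/0.0620 + 13.2/1.21 + 1.76/140 = 120.0 d.
q = Δh / Σ(b_i/K_i) = 5.04 / 120.0 = 0.04202 m/day.
In each layer the seepage velocity is v_i = q/n_i, so the layer transit time is t_i = b_i·n_i / q:
  layer 1 (silty sand): t_1 = 6.76 × 0.10 / 0.04202 = 16.09 d
  layer 2 (fractured sandstone): t_2 = 13.2 × 0.18 / 0.04202 = 56.55 d
  layer 3 (karst limestone): t_3 = 1.76 × 0.14 / 0.04202 = 5.864 d
Total t = Σ t_i = 78.50 days.

78.5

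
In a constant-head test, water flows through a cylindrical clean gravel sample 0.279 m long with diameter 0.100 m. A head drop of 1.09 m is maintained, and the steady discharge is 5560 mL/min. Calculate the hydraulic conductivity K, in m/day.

Cross-sectional area A = π·(d/2)² = π × (0.100/2)² = 0.007854 m².
Convert discharge: 5560 mL/min = 9.267e-05 m³/s.
Darcy's law rearranged: K = Q·L / (A·Δh) = 9.267e-05 × 0.279 / (0.007854 × 1.09) = 0.003020 m/s = 260.9 m/day.

261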